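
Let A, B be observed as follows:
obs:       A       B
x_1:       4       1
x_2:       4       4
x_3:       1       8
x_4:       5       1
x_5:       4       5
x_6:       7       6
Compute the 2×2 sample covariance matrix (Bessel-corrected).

Step 1 — column means:
  mean(A) = (4 + 4 + 1 + 5 + 4 + 7) / 6 = 25/6 = 4.1667
  mean(B) = (1 + 4 + 8 + 1 + 5 + 6) / 6 = 25/6 = 4.1667

Step 2 — sample covariance S[i,j] = (1/(n-1)) · Σ_k (x_{k,i} - mean_i) · (x_{k,j} - mean_j), with n-1 = 5.
  S[A,A] = ((-0.1667)·(-0.1667) + (-0.1667)·(-0.1667) + (-3.1667)·(-3.1667) + (0.8333)·(0.8333) + (-0.1667)·(-0.1667) + (2.8333)·(2.8333)) / 5 = 18.8333/5 = 3.7667
  S[A,B] = ((-0.1667)·(-3.1667) + (-0.1667)·(-0.1667) + (-3.1667)·(3.8333) + (0.8333)·(-3.1667) + (-0.1667)·(0.8333) + (2.8333)·(1.8333)) / 5 = -9.1667/5 = -1.8333
  S[B,B] = ((-3.1667)·(-3.1667) + (-0.1667)·(-0.1667) + (3.8333)·(3.8333) + (-3.1667)·(-3.1667) + (0.8333)·(0.8333) + (1.8333)·(1.8333)) / 5 = 38.8333/5 = 7.7667

S is symmetric (S[j,i] = S[i,j]). Assembling:

S = [[3.7667, -1.8333],
 [-1.8333, 7.7667]]


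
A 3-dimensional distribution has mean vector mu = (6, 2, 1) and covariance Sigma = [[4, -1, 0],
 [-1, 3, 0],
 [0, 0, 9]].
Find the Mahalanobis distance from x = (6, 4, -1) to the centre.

Step 1 — centre the observation: (x - mu) = (0, 2, -2).

Step 2 — invert Sigma (cofactor / det for 3×3, or solve directly):
  Sigma^{-1} = [[0.2727, 0.0909, 0],
 [0.0909, 0.3636, 0],
 [0, 0, 0.1111]].

Step 3 — form the quadratic (x - mu)^T · Sigma^{-1} · (x - mu):
  Sigma^{-1} · (x - mu) = (0.1818, 0.7273, -0.2222).
  (x - mu)^T · [Sigma^{-1} · (x - mu)] = (0)·(0.1818) + (2)·(0.7273) + (-2)·(-0.2222) = 1.899.

Step 4 — take square root: d = √(1.899) ≈ 1.378.

d(x, mu) = √(1.899) ≈ 1.378


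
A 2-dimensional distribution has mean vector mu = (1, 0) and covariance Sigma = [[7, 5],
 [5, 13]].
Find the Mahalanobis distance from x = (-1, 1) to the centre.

Step 1 — centre the observation: (x - mu) = (-2, 1).

Step 2 — invert Sigma. det(Sigma) = 7·13 - (5)² = 66.
  Sigma^{-1} = (1/det) · [[d, -b], [-b, a]] = [[0.197, -0.0758],
 [-0.0758, 0.1061]].

Step 3 — form the quadratic (x - mu)^T · Sigma^{-1} · (x - mu):
  Sigma^{-1} · (x - mu) = (-0.4697, 0.2576).
  (x - mu)^T · [Sigma^{-1} · (x - mu)] = (-2)·(-0.4697) + (1)·(0.2576) = 1.197.

Step 4 — take square root: d = √(1.197) ≈ 1.0941.

d(x, mu) = √(1.197) ≈ 1.0941


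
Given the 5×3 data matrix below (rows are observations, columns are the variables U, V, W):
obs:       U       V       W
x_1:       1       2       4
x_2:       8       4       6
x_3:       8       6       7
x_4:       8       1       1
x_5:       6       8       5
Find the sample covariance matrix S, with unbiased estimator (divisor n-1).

Step 1 — column means:
  mean(U) = (1 + 8 + 8 + 8 + 6) / 5 = 31/5 = 6.2
  mean(V) = (2 + 4 + 6 + 1 + 8) / 5 = 21/5 = 4.2
  mean(W) = (4 + 6 + 7 + 1 + 5) / 5 = 23/5 = 4.6

Step 2 — sample covariance S[i,j] = (1/(n-1)) · Σ_k (x_{k,i} - mean_i) · (x_{k,j} - mean_j), with n-1 = 4.
  S[U,U] = ((-5.2)·(-5.2) + (1.8)·(1.8) + (1.8)·(1.8) + (1.8)·(1.8) + (-0.2)·(-0.2)) / 4 = 36.8/4 = 9.2
  S[U,V] = ((-5.2)·(-2.2) + (1.8)·(-0.2) + (1.8)·(1.8) + (1.8)·(-3.2) + (-0.2)·(3.8)) / 4 = 7.8/4 = 1.95
  S[U,W] = ((-5.2)·(-0.6) + (1.8)·(1.4) + (1.8)·(2.4) + (1.8)·(-3.6) + (-0.2)·(0.4)) / 4 = 3.4/4 = 0.85
  S[V,V] = ((-2.2)·(-2.2) + (-0.2)·(-0.2) + (1.8)·(1.8) + (-3.2)·(-3.2) + (3.8)·(3.8)) / 4 = 32.8/4 = 8.2
  S[V,W] = ((-2.2)·(-0.6) + (-0.2)·(1.4) + (1.8)·(2.4) + (-3.2)·(-3.6) + (3.8)·(0.4)) / 4 = 18.4/4 = 4.6
  S[W,W] = ((-0.6)·(-0.6) + (1.4)·(1.4) + (2.4)·(2.4) + (-3.6)·(-3.6) + (0.4)·(0.4)) / 4 = 21.2/4 = 5.3

S is symmetric (S[j,i] = S[i,j]). Assembling:

S = [[9.2, 1.95, 0.85],
 [1.95, 8.2, 4.6],
 [0.85, 4.6, 5.3]]


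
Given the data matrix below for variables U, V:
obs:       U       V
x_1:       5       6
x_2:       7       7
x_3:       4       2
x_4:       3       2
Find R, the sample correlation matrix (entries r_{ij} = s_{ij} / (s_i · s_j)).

Step 1 — column means:
  mean(U) = (5 + 7 + 4 + 3) / 4 = 19/4 = 4.75
  mean(V) = (6 + 7 + 2 + 2) / 4 = 17/4 = 4.25

Step 2 — sample variances and covariances s[i,j] = (1/(n-1)) · Σ_k (x_{k,i} - mean_i) · (x_{k,j} - mean_j), with n-1 = 3:
  s[U,U] = ((0.25)·(0.25) + (2.25)·(2.25) + (-0.75)·(-0.75) + (-1.75)·(-1.75)) / 3 = 8.75/3 = 2.9167
  s[U,V] = ((0.25)·(1.75) + (2.25)·(2.75) + (-0.75)·(-2.25) + (-1.75)·(-2.25)) / 3 = 12.25/3 = 4.0833
  s[V,V] = ((1.75)·(1.75) + (2.75)·(2.75) + (-2.25)·(-2.25) + (-2.25)·(-2.25)) / 3 = 20.75/3 = 6.9167
  Sample standard deviations s_i = √(s[i,i]):
  s(U) = √(2.9167) = 1.7078
  s(V) = √(6.9167) = 2.63

Step 3 — r_{ij} = s_{ij} / (s_i · s_j):
  r[U,U] = 1 (diagonal).
  r[U,V] = 4.0833 / (1.7078 · 2.63) = 4.0833 / 4.4915 = 0.9091
  r[V,V] = 1 (diagonal).

R is symmetric with unit diagonal. Assembling:

R = [[1, 0.9091],
 [0.9091, 1]]


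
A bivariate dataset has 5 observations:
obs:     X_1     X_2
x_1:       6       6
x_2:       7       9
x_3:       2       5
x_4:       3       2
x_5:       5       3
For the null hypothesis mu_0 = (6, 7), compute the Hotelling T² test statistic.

Step 1 — sample mean vector:
  mean(X_1) = (6 + 7 + 2 + 3 + 5) / 5 = 23/5 = 4.6
  mean(X_2) = (6 + 9 + 5 + 2 + 3) / 5 = 25/5 = 5
  x̄ = (4.6, 5),  deviation x̄ - mu_0 = (4.6, 5) - (6, 7) = (-1.4, -2).

Step 2 — sample covariance matrix, S[i,j] = (1/(n-1)) · Σ_k (x_{k,i} - mean_i) · (x_{k,j} - mean_j), divisor n-1 = 4:
  S[X_1,X_1] = ((1.4)·(1.4) + (2.4)·(2.4) + (-2.6)·(-2.6) + (-1.6)·(-1.6) + (0.4)·(0.4)) / 4 = 17.2/4 = 4.3
  S[X_1,X_2] = ((1.4)·(1) + (2.4)·(4) + (-2.6)·(0) + (-1.6)·(-3) + (0.4)·(-2)) / 4 = 15/4 = 3.75
  S[X_2,X_2] = ((1)·(1) + (4)·(4) + (0)·(0) + (-3)·(-3) + (-2)·(-2)) / 4 = 30/4 = 7.5
  S = [[4.3, 3.75],
 [3.75, 7.5]].

Step 3 — invert S. det(S) = 4.3·7.5 - (3.75)² = 18.1875.
  S^{-1} = (1/det) · [[d, -b], [-b, a]] = [[0.4124, -0.2062],
 [-0.2062, 0.2364]].

Step 4 — quadratic form (x̄ - mu_0)^T · S^{-1} · (x̄ - mu_0):
  S^{-1} · (x̄ - mu_0) = (-0.1649, -0.1842),
  (x̄ - mu_0)^T · [...] = (-1.4)·(-0.1649) + (-2)·(-0.1842) = 0.5993.

Step 5 — scale by n: T² = 5 · 0.5993 = 2.9966.

T² ≈ 2.9966


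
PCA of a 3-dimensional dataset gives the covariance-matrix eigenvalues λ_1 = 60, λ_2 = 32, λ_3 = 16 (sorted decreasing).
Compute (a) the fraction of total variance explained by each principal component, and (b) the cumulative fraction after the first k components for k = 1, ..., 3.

Step 1 — total variance = trace(Sigma) = Σ λ_i = 60 + 32 + 16 = 108.

Step 2 — fraction explained by component i = λ_i / Σ λ:
  PC1: 60/108 = 0.5556
  PC2: 32/108 = 0.2963
  PC3: 16/108 = 0.1481

Step 3 — cumulative fraction after k components = (λ_1 + ... + λ_k) / Σ λ:
  k = 1: 60/108 = 0.5556
  k = 2: (60 + 32)/108 = 92/108 = 0.8519
  k = 3: (60 + 32 + 16)/108 = 108/108 = 1

Summary (fraction, with percent):

explained: PC1 0.5556 (55.56%), PC2 0.2963 (29.63%), PC3 0.1481 (14.81%);  cumulative: 0.5556, 0.8519, 1


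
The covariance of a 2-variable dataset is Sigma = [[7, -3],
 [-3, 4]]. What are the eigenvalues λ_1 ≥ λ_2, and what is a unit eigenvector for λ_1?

Step 1 — characteristic polynomial of 2×2 Sigma:
  det(Sigma - λI) = λ² - trace · λ + det = 0.
  trace = 7 + 4 = 11, det = 7·4 - (-3)² = 19.
Step 2 — discriminant:
  Δ = trace² - 4·det = 121 - 76 = 45.
Step 3 — eigenvalues:
  λ = (trace ± √Δ)/2 = (11 ± 6.7082)/2,
  λ_1 = 8.8541,  λ_2 = 2.1459.

Step 4 — unit eigenvector for λ_1: solve (Sigma - λ_1 I)v = 0. First row:
  (7 - 8.8541)·v_x + (-3)·v_y = 0, i.e. (-1.8541)·v_x + (-3)·v_y = 0,
  so v ∝ (b, λ_1 - a) = (-3, 1.8541); multiply by -1 so the first entry is positive: u = (3, -1.8541).
  ||u|| = √((3)² + (-1.8541)²) = √(12.4377) ≈ 3.5267,
  v_1 = u/||u|| ≈ (0.8507, -0.5257) (||v_1|| = 1).

λ_1 = 8.8541,  λ_2 = 2.1459;  v_1 ≈ (0.8507, -0.5257)


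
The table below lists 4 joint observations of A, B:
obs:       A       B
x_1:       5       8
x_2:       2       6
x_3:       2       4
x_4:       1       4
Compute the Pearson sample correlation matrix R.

Step 1 — column means:
  mean(A) = (5 + 2 + 2 + 1) / 4 = 10/4 = 2.5
  mean(B) = (8 + 6 + 4 + 4) / 4 = 22/4 = 5.5

Step 2 — sample variances and covariances s[i,j] = (1/(n-1)) · Σ_k (x_{k,i} - mean_i) · (x_{k,j} - mean_j), with n-1 = 3:
  s[A,A] = ((2.5)·(2.5) + (-0.5)·(-0.5) + (-0.5)·(-0.5) + (-1.5)·(-1.5)) / 3 = 9/3 = 3
  s[A,B] = ((2.5)·(2.5) + (-0.5)·(0.5) + (-0.5)·(-1.5) + (-1.5)·(-1.5)) / 3 = 9/3 = 3
  s[B,B] = ((2.5)·(2.5) + (0.5)·(0.5) + (-1.5)·(-1.5) + (-1.5)·(-1.5)) / 3 = 11/3 = 3.6667
  Sample standard deviations s_i = √(s[i,i]):
  s(A) = √(3) = 1.7321
  s(B) = √(3.6667) = 1.9149

Step 3 — r_{ij} = s_{ij} / (s_i · s_j):
  r[A,A] = 1 (diagonal).
  r[A,B] = 3 / (1.7321 · 1.9149) = 3 / 3.3166 = 0.9045
  r[B,B] = 1 (diagonal).

R is symmetric with unit diagonal. Assembling:

R = [[1, 0.9045],
 [0.9045, 1]]


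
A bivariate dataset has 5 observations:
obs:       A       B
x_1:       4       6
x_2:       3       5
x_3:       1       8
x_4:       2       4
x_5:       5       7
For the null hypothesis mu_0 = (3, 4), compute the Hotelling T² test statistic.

Step 1 — sample mean vector:
  mean(A) = (4 + 3 + 1 + 2 + 5) / 5 = 15/5 = 3
  mean(B) = (6 + 5 + 8 + 4 + 7) / 5 = 30/5 = 6
  x̄ = (3, 6),  deviation x̄ - mu_0 = (3, 6) - (3, 4) = (0, 2).

Step 2 — sample covariance matrix, S[i,j] = (1/(n-1)) · Σ_k (x_{k,i} - mean_i) · (x_{k,j} - mean_j), divisor n-1 = 4:
  S[A,A] = ((1)·(1) + (0)·(0) + (-2)·(-2) + (-1)·(-1) + (2)·(2)) / 4 = 10/4 = 2.5
  S[A,B] = ((1)·(0) + (0)·(-1) + (-2)·(2) + (-1)·(-2) + (2)·(1)) / 4 = 0/4 = 0
  S[B,B] = ((0)·(0) + (-1)·(-1) + (2)·(2) + (-2)·(-2) + (1)·(1)) / 4 = 10/4 = 2.5
  S = [[2.5, 0],
 [0, 2.5]].

Step 3 — invert S. det(S) = 2.5·2.5 - (0)² = 6.25.
  S^{-1} = (1/det) · [[d, -b], [-b, a]] = [[0.4, 0],
 [0, 0.4]].

Step 4 — quadratic form (x̄ - mu_0)^T · S^{-1} · (x̄ - mu_0):
  S^{-1} · (x̄ - mu_0) = (0, 0.8),
  (x̄ - mu_0)^T · [...] = (0)·(0) + (2)·(0.8) = 1.6.

Step 5 — scale by n: T² = 5 · 1.6 = 8.

T² ≈ 8


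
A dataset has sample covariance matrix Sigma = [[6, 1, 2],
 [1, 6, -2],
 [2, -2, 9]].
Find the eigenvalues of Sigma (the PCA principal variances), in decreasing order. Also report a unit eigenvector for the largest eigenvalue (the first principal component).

Step 1 — characteristic polynomial p(λ) = det(λI - Sigma) = λ³ - tr·λ² + c_1·λ - det, where tr = trace, c_1 = sum of the principal 2×2 minors, det = det(Sigma):
  tr = 6 + 6 + 9 = 21,
  c_1 = (6·6 - (1)²) + (6·9 - (2)²) + (6·9 - (-2)²) = 35 + 50 + 50 = 135,
  det = 6·(6·9 - (-2)²) - (1)·((1)·9 - (-2)·(2)) + (2)·((1)·(-2) - 6·(2)) = 6·(50) - (1)·(13) + (2)·(-14) = 259.
  So p(λ) = λ³ - 21λ² + 135λ - 259.
Step 2 — look for an integer root (rational root theorem: any rational root is an integer divisor of 259). Testing λ = 7:
  p(7) = 343 - 1029 + 945 - 259 = 0  ✓
  Dividing out (λ - 7): p(λ) = (λ - 7)(λ² - 14λ + 37).
Step 3 — remaining eigenvalues from the quadratic λ² - 14λ + 37 = 0:
  Δ = 14² - 4·37 = 196 - 148 = 48,  λ = (14 ± √48)/2 = (14 ± 6.9282)/2 ≈ 10.4641 or 3.5359.
  Sorted: λ_1 = 10.4641,  λ_2 = 7,  λ_3 = 3.5359  (check: sum = 21 = tr ✓).

Step 4 — unit eigenvector for λ_1 ≈ 10.4641: v spans the null space of (Sigma - λ_1 I), whose rows are
  r_1 = (-4.4641, 1, 2),  r_2 = (1, -4.4641, -2),  r_3 = (2, -2, -1.4641).
  v is orthogonal to every row, so take v ∝ r_1 × r_2 = ((1)·(-2) - (2)·(-4.4641), (2)·(1) - (-4.4641)·(-2), (-4.4641)·(-4.4641) - (1)·(1)) ≈ (6.9282, -6.9282, 18.9282).
  Let u = (6.9282, -6.9282, 18.9282).
  ||u|| = √((6.9282)² + (-6.9282)² + (18.9282)²) = √(454.2769) ≈ 21.3138,  v_1 = u/||u|| ≈ (0.3251, -0.3251, 0.8881) (||v_1|| = 1).

λ_1 = 10.4641,  λ_2 = 7,  λ_3 = 3.5359;  v_1 ≈ (0.3251, -0.3251, 0.8881)


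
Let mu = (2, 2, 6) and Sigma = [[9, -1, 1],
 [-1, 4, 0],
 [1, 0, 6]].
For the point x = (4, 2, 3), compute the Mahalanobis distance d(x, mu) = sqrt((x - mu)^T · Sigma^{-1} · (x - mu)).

Step 1 — centre the observation: (x - mu) = (2, 0, -3).

Step 2 — invert Sigma (cofactor / det for 3×3, or solve directly):
  Sigma^{-1} = [[0.1165, 0.0291, -0.0194],
 [0.0291, 0.2573, -0.0049],
 [-0.0194, -0.0049, 0.1699]].

Step 3 — form the quadratic (x - mu)^T · Sigma^{-1} · (x - mu):
  Sigma^{-1} · (x - mu) = (0.2913, 0.0728, -0.5485).
  (x - mu)^T · [Sigma^{-1} · (x - mu)] = (2)·(0.2913) + (0)·(0.0728) + (-3)·(-0.5485) = 2.2282.

Step 4 — take square root: d = √(2.2282) ≈ 1.4927.

d(x, mu) = √(2.2282) ≈ 1.4927


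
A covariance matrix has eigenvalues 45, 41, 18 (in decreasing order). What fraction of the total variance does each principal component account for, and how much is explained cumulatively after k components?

Step 1 — total variance = trace(Sigma) = Σ λ_i = 45 + 41 + 18 = 104.

Step 2 — fraction explained by component i = λ_i / Σ λ:
  PC1: 45/104 = 0.4327
  PC2: 41/104 = 0.3942
  PC3: 18/104 = 0.1731

Step 3 — cumulative fraction after k components = (λ_1 + ... + λ_k) / Σ λ:
  k = 1: 45/104 = 0.4327
  k = 2: (45 + 41)/104 = 86/104 = 0.8269
  k = 3: (45 + 41 + 18)/104 = 104/104 = 1

Summary (fraction, with percent):

explained: PC1 0.4327 (43.27%), PC2 0.3942 (39.42%), PC3 0.1731 (17.31%);  cumulative: 0.4327, 0.8269, 1


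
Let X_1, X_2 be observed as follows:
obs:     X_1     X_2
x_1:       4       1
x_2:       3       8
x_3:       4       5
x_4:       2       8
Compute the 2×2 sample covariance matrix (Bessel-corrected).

Step 1 — column means:
  mean(X_1) = (4 + 3 + 4 + 2) / 4 = 13/4 = 3.25
  mean(X_2) = (1 + 8 + 5 + 8) / 4 = 22/4 = 5.5

Step 2 — sample covariance S[i,j] = (1/(n-1)) · Σ_k (x_{k,i} - mean_i) · (x_{k,j} - mean_j), with n-1 = 3.
  S[X_1,X_1] = ((0.75)·(0.75) + (-0.25)·(-0.25) + (0.75)·(0.75) + (-1.25)·(-1.25)) / 3 = 2.75/3 = 0.9167
  S[X_1,X_2] = ((0.75)·(-4.5) + (-0.25)·(2.5) + (0.75)·(-0.5) + (-1.25)·(2.5)) / 3 = -7.5/3 = -2.5
  S[X_2,X_2] = ((-4.5)·(-4.5) + (2.5)·(2.5) + (-0.5)·(-0.5) + (2.5)·(2.5)) / 3 = 33/3 = 11

S is symmetric (S[j,i] = S[i,j]). Assembling:

S = [[0.9167, -2.5],
 [-2.5, 11]]


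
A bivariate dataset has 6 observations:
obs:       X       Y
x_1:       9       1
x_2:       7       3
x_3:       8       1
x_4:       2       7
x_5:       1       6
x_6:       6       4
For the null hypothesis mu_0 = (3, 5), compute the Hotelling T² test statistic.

Step 1 — sample mean vector:
  mean(X) = (9 + 7 + 8 + 2 + 1 + 6) / 6 = 33/6 = 5.5
  mean(Y) = (1 + 3 + 1 + 7 + 6 + 4) / 6 = 22/6 = 3.6667
  x̄ = (5.5, 3.6667),  deviation x̄ - mu_0 = (5.5, 3.6667) - (3, 5) = (2.5, -1.3333).

Step 2 — sample covariance matrix, S[i,j] = (1/(n-1)) · Σ_k (x_{k,i} - mean_i) · (x_{k,j} - mean_j), divisor n-1 = 5:
  S[X,X] = ((3.5)·(3.5) + (1.5)·(1.5) + (2.5)·(2.5) + (-3.5)·(-3.5) + (-4.5)·(-4.5) + (0.5)·(0.5)) / 5 = 53.5/5 = 10.7
  S[X,Y] = ((3.5)·(-2.6667) + (1.5)·(-0.6667) + (2.5)·(-2.6667) + (-3.5)·(3.3333) + (-4.5)·(2.3333) + (0.5)·(0.3333)) / 5 = -39/5 = -7.8
  S[Y,Y] = ((-2.6667)·(-2.6667) + (-0.6667)·(-0.6667) + (-2.6667)·(-2.6667) + (3.3333)·(3.3333) + (2.3333)·(2.3333) + (0.3333)·(0.3333)) / 5 = 31.3333/5 = 6.2667
  S = [[10.7, -7.8],
 [-7.8, 6.2667]].

Step 3 — invert S. det(S) = 10.7·6.2667 - (-7.8)² = 6.2133.
  S^{-1} = (1/det) · [[d, -b], [-b, a]] = [[1.0086, 1.2554],
 [1.2554, 1.7221]].

Step 4 — quadratic form (x̄ - mu_0)^T · S^{-1} · (x̄ - mu_0):
  S^{-1} · (x̄ - mu_0) = (0.8476, 0.8423),
  (x̄ - mu_0)^T · [...] = (2.5)·(0.8476) + (-1.3333)·(0.8423) = 0.9961.

Step 5 — scale by n: T² = 6 · 0.9961 = 5.9764.

T² ≈ 5.9764


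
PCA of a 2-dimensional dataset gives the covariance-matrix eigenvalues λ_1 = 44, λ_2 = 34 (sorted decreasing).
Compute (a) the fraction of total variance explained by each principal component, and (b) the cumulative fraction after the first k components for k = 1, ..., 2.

Step 1 — total variance = trace(Sigma) = Σ λ_i = 44 + 34 = 78.

Step 2 — fraction explained by component i = λ_i / Σ λ:
  PC1: 44/78 = 0.5641
  PC2: 34/78 = 0.4359

Step 3 — cumulative fraction after k components = (λ_1 + ... + λ_k) / Σ λ:
  k = 1: 44/78 = 0.5641
  k = 2: (44 + 34)/78 = 78/78 = 1

Summary (fraction, with percent):

explained: PC1 0.5641 (56.41%), PC2 0.4359 (43.59%);  cumulative: 0.5641, 1


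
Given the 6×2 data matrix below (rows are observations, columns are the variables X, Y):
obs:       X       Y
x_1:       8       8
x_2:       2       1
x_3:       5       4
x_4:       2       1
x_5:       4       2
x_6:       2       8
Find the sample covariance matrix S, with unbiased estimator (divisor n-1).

Step 1 — column means:
  mean(X) = (8 + 2 + 5 + 2 + 4 + 2) / 6 = 23/6 = 3.8333
  mean(Y) = (8 + 1 + 4 + 1 + 2 + 8) / 6 = 24/6 = 4

Step 2 — sample covariance S[i,j] = (1/(n-1)) · Σ_k (x_{k,i} - mean_i) · (x_{k,j} - mean_j), with n-1 = 5.
  S[X,X] = ((4.1667)·(4.1667) + (-1.8333)·(-1.8333) + (1.1667)·(1.1667) + (-1.8333)·(-1.8333) + (0.1667)·(0.1667) + (-1.8333)·(-1.8333)) / 5 = 28.8333/5 = 5.7667
  S[X,Y] = ((4.1667)·(4) + (-1.8333)·(-3) + (1.1667)·(0) + (-1.8333)·(-3) + (0.1667)·(-2) + (-1.8333)·(4)) / 5 = 20/5 = 4
  S[Y,Y] = ((4)·(4) + (-3)·(-3) + (0)·(0) + (-3)·(-3) + (-2)·(-2) + (4)·(4)) / 5 = 54/5 = 10.8

S is symmetric (S[j,i] = S[i,j]). Assembling:

S = [[5.7667, 4],
 [4, 10.8]]


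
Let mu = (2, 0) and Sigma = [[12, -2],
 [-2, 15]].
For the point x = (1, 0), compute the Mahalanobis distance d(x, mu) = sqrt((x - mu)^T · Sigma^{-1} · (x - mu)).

Step 1 — centre the observation: (x - mu) = (-1, 0).

Step 2 — invert Sigma. det(Sigma) = 12·15 - (-2)² = 176.
  Sigma^{-1} = (1/det) · [[d, -b], [-b, a]] = [[0.0852, 0.0114],
 [0.0114, 0.0682]].

Step 3 — form the quadratic (x - mu)^T · Sigma^{-1} · (x - mu):
  Sigma^{-1} · (x - mu) = (-0.0852, -0.0114).
  (x - mu)^T · [Sigma^{-1} · (x - mu)] = (-1)·(-0.0852) + (0)·(-0.0114) = 0.0852.

Step 4 — take square root: d = √(0.0852) ≈ 0.2919.

d(x, mu) = √(0.0852) ≈ 0.2919


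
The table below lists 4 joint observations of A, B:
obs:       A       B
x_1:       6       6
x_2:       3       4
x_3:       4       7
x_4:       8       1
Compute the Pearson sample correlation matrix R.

Step 1 — column means:
  mean(A) = (6 + 3 + 4 + 8) / 4 = 21/4 = 5.25
  mean(B) = (6 + 4 + 7 + 1) / 4 = 18/4 = 4.5

Step 2 — sample variances and covariances s[i,j] = (1/(n-1)) · Σ_k (x_{k,i} - mean_i) · (x_{k,j} - mean_j), with n-1 = 3:
  s[A,A] = ((0.75)·(0.75) + (-2.25)·(-2.25) + (-1.25)·(-1.25) + (2.75)·(2.75)) / 3 = 14.75/3 = 4.9167
  s[A,B] = ((0.75)·(1.5) + (-2.25)·(-0.5) + (-1.25)·(2.5) + (2.75)·(-3.5)) / 3 = -10.5/3 = -3.5
  s[B,B] = ((1.5)·(1.5) + (-0.5)·(-0.5) + (2.5)·(2.5) + (-3.5)·(-3.5)) / 3 = 21/3 = 7
  Sample standard deviations s_i = √(s[i,i]):
  s(A) = √(4.9167) = 2.2174
  s(B) = √(7) = 2.6458

Step 3 — r_{ij} = s_{ij} / (s_i · s_j):
  r[A,A] = 1 (diagonal).
  r[A,B] = -3.5 / (2.2174 · 2.6458) = -3.5 / 5.8666 = -0.5966
  r[B,B] = 1 (diagonal).

R is symmetric with unit diagonal. Assembling:

R = [[1, -0.5966],
 [-0.5966, 1]]


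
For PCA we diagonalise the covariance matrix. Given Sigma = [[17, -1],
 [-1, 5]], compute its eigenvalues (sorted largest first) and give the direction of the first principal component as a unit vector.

Step 1 — characteristic polynomial of 2×2 Sigma:
  det(Sigma - λI) = λ² - trace · λ + det = 0.
  trace = 17 + 5 = 22, det = 17·5 - (-1)² = 84.
Step 2 — discriminant:
  Δ = trace² - 4·det = 484 - 336 = 148.
Step 3 — eigenvalues:
  λ = (trace ± √Δ)/2 = (22 ± 12.1655)/2,
  λ_1 = 17.0828,  λ_2 = 4.9172.

Step 4 — unit eigenvector for λ_1: solve (Sigma - λ_1 I)v = 0. First row:
  (17 - 17.0828)·v_x + (-1)·v_y = 0, i.e. (-0.0828)·v_x + (-1)·v_y = 0,
  so v ∝ (b, λ_1 - a) = (-1, 0.0828); multiply by -1 so the first entry is positive: u = (1, -0.0828).
  ||u|| = √((1)² + (-0.0828)²) = √(1.0068) ≈ 1.0034,
  v_1 = u/||u|| ≈ (0.9966, -0.0825) (||v_1|| = 1).

λ_1 = 17.0828,  λ_2 = 4.9172;  v_1 ≈ (0.9966, -0.0825)


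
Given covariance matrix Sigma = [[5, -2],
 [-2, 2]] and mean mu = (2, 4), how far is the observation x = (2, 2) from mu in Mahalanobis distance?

Step 1 — centre the observation: (x - mu) = (0, -2).

Step 2 — invert Sigma. det(Sigma) = 5·2 - (-2)² = 6.
  Sigma^{-1} = (1/det) · [[d, -b], [-b, a]] = [[0.3333, 0.3333],
 [0.3333, 0.8333]].

Step 3 — form the quadratic (x - mu)^T · Sigma^{-1} · (x - mu):
  Sigma^{-1} · (x - mu) = (-0.6667, -1.6667).
  (x - mu)^T · [Sigma^{-1} · (x - mu)] = (0)·(-0.6667) + (-2)·(-1.6667) = 3.3333.

Step 4 — take square root: d = √(3.3333) ≈ 1.8257.

d(x, mu) = √(3.3333) ≈ 1.8257


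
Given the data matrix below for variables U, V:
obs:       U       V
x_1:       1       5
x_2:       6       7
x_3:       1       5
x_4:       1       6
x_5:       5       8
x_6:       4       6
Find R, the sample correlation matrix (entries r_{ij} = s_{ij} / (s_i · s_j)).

Step 1 — column means:
  mean(U) = (1 + 6 + 1 + 1 + 5 + 4) / 6 = 18/6 = 3
  mean(V) = (5 + 7 + 5 + 6 + 8 + 6) / 6 = 37/6 = 6.1667

Step 2 — sample variances and covariances s[i,j] = (1/(n-1)) · Σ_k (x_{k,i} - mean_i) · (x_{k,j} - mean_j), with n-1 = 5:
  s[U,U] = ((-2)·(-2) + (3)·(3) + (-2)·(-2) + (-2)·(-2) + (2)·(2) + (1)·(1)) / 5 = 26/5 = 5.2
  s[U,V] = ((-2)·(-1.1667) + (3)·(0.8333) + (-2)·(-1.1667) + (-2)·(-0.1667) + (2)·(1.8333) + (1)·(-0.1667)) / 5 = 11/5 = 2.2
  s[V,V] = ((-1.1667)·(-1.1667) + (0.8333)·(0.8333) + (-1.1667)·(-1.1667) + (-0.1667)·(-0.1667) + (1.8333)·(1.8333) + (-0.1667)·(-0.1667)) / 5 = 6.8333/5 = 1.3667
  Sample standard deviations s_i = √(s[i,i]):
  s(U) = √(5.2) = 2.2804
  s(V) = √(1.3667) = 1.169

Step 3 — r_{ij} = s_{ij} / (s_i · s_j):
  r[U,U] = 1 (diagonal).
  r[U,V] = 2.2 / (2.2804 · 1.169) = 2.2 / 2.6658 = 0.8253
  r[V,V] = 1 (diagonal).

R is symmetric with unit diagonal. Assembling:

R = [[1, 0.8253],
 [0.8253, 1]]


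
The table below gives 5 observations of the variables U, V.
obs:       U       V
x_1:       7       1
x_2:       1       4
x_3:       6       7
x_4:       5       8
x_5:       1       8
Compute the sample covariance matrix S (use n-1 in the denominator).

Step 1 — column means:
  mean(U) = (7 + 1 + 6 + 5 + 1) / 5 = 20/5 = 4
  mean(V) = (1 + 4 + 7 + 8 + 8) / 5 = 28/5 = 5.6

Step 2 — sample covariance S[i,j] = (1/(n-1)) · Σ_k (x_{k,i} - mean_i) · (x_{k,j} - mean_j), with n-1 = 4.
  S[U,U] = ((3)·(3) + (-3)·(-3) + (2)·(2) + (1)·(1) + (-3)·(-3)) / 4 = 32/4 = 8
  S[U,V] = ((3)·(-4.6) + (-3)·(-1.6) + (2)·(1.4) + (1)·(2.4) + (-3)·(2.4)) / 4 = -11/4 = -2.75
  S[V,V] = ((-4.6)·(-4.6) + (-1.6)·(-1.6) + (1.4)·(1.4) + (2.4)·(2.4) + (2.4)·(2.4)) / 4 = 37.2/4 = 9.3

S is symmetric (S[j,i] = S[i,j]). Assembling:

S = [[8, -2.75],
 [-2.75, 9.3]]


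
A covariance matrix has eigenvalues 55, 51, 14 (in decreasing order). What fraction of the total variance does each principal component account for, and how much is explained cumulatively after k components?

Step 1 — total variance = trace(Sigma) = Σ λ_i = 55 + 51 + 14 = 120.

Step 2 — fraction explained by component i = λ_i / Σ λ:
  PC1: 55/120 = 0.4583
  PC2: 51/120 = 0.425
  PC3: 14/120 = 0.1167

Step 3 — cumulative fraction after k components = (λ_1 + ... + λ_k) / Σ λ:
  k = 1: 55/120 = 0.4583
  k = 2: (55 + 51)/120 = 106/120 = 0.8833
  k = 3: (55 + 51 + 14)/120 = 120/120 = 1

Summary (fraction, with percent):

explained: PC1 0.4583 (45.83%), PC2 0.425 (42.5%), PC3 0.1167 (11.67%);  cumulative: 0.4583, 0.8833, 1


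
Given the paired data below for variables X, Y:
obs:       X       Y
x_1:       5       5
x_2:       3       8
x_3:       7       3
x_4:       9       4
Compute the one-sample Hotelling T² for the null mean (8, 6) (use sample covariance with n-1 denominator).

Step 1 — sample mean vector:
  mean(X) = (5 + 3 + 7 + 9) / 4 = 24/4 = 6
  mean(Y) = (5 + 8 + 3 + 4) / 4 = 20/4 = 5
  x̄ = (6, 5),  deviation x̄ - mu_0 = (6, 5) - (8, 6) = (-2, -1).

Step 2 — sample covariance matrix, S[i,j] = (1/(n-1)) · Σ_k (x_{k,i} - mean_i) · (x_{k,j} - mean_j), divisor n-1 = 3:
  S[X,X] = ((-1)·(-1) + (-3)·(-3) + (1)·(1) + (3)·(3)) / 3 = 20/3 = 6.6667
  S[X,Y] = ((-1)·(0) + (-3)·(3) + (1)·(-2) + (3)·(-1)) / 3 = -14/3 = -4.6667
  S[Y,Y] = ((0)·(0) + (3)·(3) + (-2)·(-2) + (-1)·(-1)) / 3 = 14/3 = 4.6667
  S = [[6.6667, -4.6667],
 [-4.6667, 4.6667]].

Step 3 — invert S. det(S) = 6.6667·4.6667 - (-4.6667)² = 9.3333.
  S^{-1} = (1/det) · [[d, -b], [-b, a]] = [[0.5, 0.5],
 [0.5, 0.7143]].

Step 4 — quadratic form (x̄ - mu_0)^T · S^{-1} · (x̄ - mu_0):
  S^{-1} · (x̄ - mu_0) = (-1.5, -1.7143),
  (x̄ - mu_0)^T · [...] = (-2)·(-1.5) + (-1)·(-1.7143) = 4.7143.

Step 5 — scale by n: T² = 4 · 4.7143 = 18.8571.

T² ≈ 18.8571


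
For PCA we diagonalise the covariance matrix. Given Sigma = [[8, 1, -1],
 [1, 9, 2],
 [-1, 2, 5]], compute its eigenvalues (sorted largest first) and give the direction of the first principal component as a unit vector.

Step 1 — characteristic polynomial p(λ) = det(λI - Sigma) = λ³ - tr·λ² + c_1·λ - det, where tr = trace, c_1 = sum of the principal 2×2 minors, det = det(Sigma):
  tr = 8 + 9 + 5 = 22,
  c_1 = (8·9 - (1)²) + (8·5 - (-1)²) + (9·5 - (2)²) = 71 + 39 + 41 = 151,
  det = 8·(9·5 - (2)²) - (1)·((1)·5 - (2)·(-1)) + (-1)·((1)·(2) - 9·(-1)) = 8·(41) - (1)·(7) + (-1)·(11) = 310.
  So p(λ) = λ³ - 22λ² + 151λ - 310.
Step 2 — look for an integer root (rational root theorem: any rational root is an integer divisor of 310). Testing λ = 10:
  p(10) = 1000 - 2200 + 1510 - 310 = 0  ✓
  Dividing out (λ - 10): p(λ) = (λ - 10)(λ² - 12λ + 31).
Step 3 — remaining eigenvalues from the quadratic λ² - 12λ + 31 = 0:
  Δ = 12² - 4·31 = 144 - 124 = 20,  λ = (12 ± √20)/2 = (12 ± 4.4721)/2 ≈ 8.2361 or 3.7639.
  Sorted: λ_1 = 10,  λ_2 = 8.2361,  λ_3 = 3.7639  (check: sum = 22 = tr ✓).

Step 4 — unit eigenvector for λ_1 = 10: v spans the null space of (Sigma - λ_1 I), whose rows are
  r_1 = (-2, 1, -1),  r_2 = (1, -1, 2),  r_3 = (-1, 2, -5).
  v is orthogonal to every row, so take v ∝ r_1 × r_2 = ((1)·(2) - (-1)·(-1), (-1)·(1) - (-2)·(2), (-2)·(-1) - (1)·(1)) = (1, 3, 1).
  Let u = (1, 3, 1).
  ||u|| = √((1)² + (3)² + (1)²) = √(11) ≈ 3.3166,  v_1 = u/||u|| ≈ (0.3015, 0.9045, 0.3015) (||v_1|| = 1).

λ_1 = 10,  λ_2 = 8.2361,  λ_3 = 3.7639;  v_1 ≈ (0.3015, 0.9045, 0.3015)


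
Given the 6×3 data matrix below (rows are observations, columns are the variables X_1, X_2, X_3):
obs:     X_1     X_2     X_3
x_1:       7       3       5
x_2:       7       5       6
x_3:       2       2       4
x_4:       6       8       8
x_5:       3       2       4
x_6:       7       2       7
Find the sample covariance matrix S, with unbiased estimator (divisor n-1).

Step 1 — column means:
  mean(X_1) = (7 + 7 + 2 + 6 + 3 + 7) / 6 = 32/6 = 5.3333
  mean(X_2) = (3 + 5 + 2 + 8 + 2 + 2) / 6 = 22/6 = 3.6667
  mean(X_3) = (5 + 6 + 4 + 8 + 4 + 7) / 6 = 34/6 = 5.6667

Step 2 — sample covariance S[i,j] = (1/(n-1)) · Σ_k (x_{k,i} - mean_i) · (x_{k,j} - mean_j), with n-1 = 5.
  S[X_1,X_1] = ((1.6667)·(1.6667) + (1.6667)·(1.6667) + (-3.3333)·(-3.3333) + (0.6667)·(0.6667) + (-2.3333)·(-2.3333) + (1.6667)·(1.6667)) / 5 = 25.3333/5 = 5.0667
  S[X_1,X_2] = ((1.6667)·(-0.6667) + (1.6667)·(1.3333) + (-3.3333)·(-1.6667) + (0.6667)·(4.3333) + (-2.3333)·(-1.6667) + (1.6667)·(-1.6667)) / 5 = 10.6667/5 = 2.1333
  S[X_1,X_3] = ((1.6667)·(-0.6667) + (1.6667)·(0.3333) + (-3.3333)·(-1.6667) + (0.6667)·(2.3333) + (-2.3333)·(-1.6667) + (1.6667)·(1.3333)) / 5 = 12.6667/5 = 2.5333
  S[X_2,X_2] = ((-0.6667)·(-0.6667) + (1.3333)·(1.3333) + (-1.6667)·(-1.6667) + (4.3333)·(4.3333) + (-1.6667)·(-1.6667) + (-1.6667)·(-1.6667)) / 5 = 29.3333/5 = 5.8667
  S[X_2,X_3] = ((-0.6667)·(-0.6667) + (1.3333)·(0.3333) + (-1.6667)·(-1.6667) + (4.3333)·(2.3333) + (-1.6667)·(-1.6667) + (-1.6667)·(1.3333)) / 5 = 14.3333/5 = 2.8667
  S[X_3,X_3] = ((-0.6667)·(-0.6667) + (0.3333)·(0.3333) + (-1.6667)·(-1.6667) + (2.3333)·(2.3333) + (-1.6667)·(-1.6667) + (1.3333)·(1.3333)) / 5 = 13.3333/5 = 2.6667

S is symmetric (S[j,i] = S[i,j]). Assembling:

S = [[5.0667, 2.1333, 2.5333],
 [2.1333, 5.8667, 2.8667],
 [2.5333, 2.8667, 2.6667]]


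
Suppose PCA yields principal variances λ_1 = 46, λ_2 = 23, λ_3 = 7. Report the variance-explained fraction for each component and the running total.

Step 1 — total variance = trace(Sigma) = Σ λ_i = 46 + 23 + 7 = 76.

Step 2 — fraction explained by component i = λ_i / Σ λ:
  PC1: 46/76 = 0.6053
  PC2: 23/76 = 0.3026
  PC3: 7/76 = 0.0921

Step 3 — cumulative fraction after k components = (λ_1 + ... + λ_k) / Σ λ:
  k = 1: 46/76 = 0.6053
  k = 2: (46 + 23)/76 = 69/76 = 0.9079
  k = 3: (46 + 23 + 7)/76 = 76/76 = 1

Summary (fraction, with percent):

explained: PC1 0.6053 (60.53%), PC2 0.3026 (30.26%), PC3 0.0921 (9.21%);  cumulative: 0.6053, 0.9079, 1


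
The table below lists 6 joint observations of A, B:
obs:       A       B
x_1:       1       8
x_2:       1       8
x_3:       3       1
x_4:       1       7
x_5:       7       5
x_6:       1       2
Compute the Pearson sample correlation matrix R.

Step 1 — column means:
  mean(A) = (1 + 1 + 3 + 1 + 7 + 1) / 6 = 14/6 = 2.3333
  mean(B) = (8 + 8 + 1 + 7 + 5 + 2) / 6 = 31/6 = 5.1667

Step 2 — sample variances and covariances s[i,j] = (1/(n-1)) · Σ_k (x_{k,i} - mean_i) · (x_{k,j} - mean_j), with n-1 = 5:
  s[A,A] = ((-1.3333)·(-1.3333) + (-1.3333)·(-1.3333) + (0.6667)·(0.6667) + (-1.3333)·(-1.3333) + (4.6667)·(4.6667) + (-1.3333)·(-1.3333)) / 5 = 29.3333/5 = 5.8667
  s[A,B] = ((-1.3333)·(2.8333) + (-1.3333)·(2.8333) + (0.6667)·(-4.1667) + (-1.3333)·(1.8333) + (4.6667)·(-0.1667) + (-1.3333)·(-3.1667)) / 5 = -9.3333/5 = -1.8667
  s[B,B] = ((2.8333)·(2.8333) + (2.8333)·(2.8333) + (-4.1667)·(-4.1667) + (1.8333)·(1.8333) + (-0.1667)·(-0.1667) + (-3.1667)·(-3.1667)) / 5 = 46.8333/5 = 9.3667
  Sample standard deviations s_i = √(s[i,i]):
  s(A) = √(5.8667) = 2.4221
  s(B) = √(9.3667) = 3.0605

Step 3 — r_{ij} = s_{ij} / (s_i · s_j):
  r[A,A] = 1 (diagonal).
  r[A,B] = -1.8667 / (2.4221 · 3.0605) = -1.8667 / 7.4129 = -0.2518
  r[B,B] = 1 (diagonal).

R is symmetric with unit diagonal. Assembling:

R = [[1, -0.2518],
 [-0.2518, 1]]


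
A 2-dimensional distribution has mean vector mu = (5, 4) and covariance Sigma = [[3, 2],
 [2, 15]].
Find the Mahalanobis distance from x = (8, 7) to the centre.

Step 1 — centre the observation: (x - mu) = (3, 3).

Step 2 — invert Sigma. det(Sigma) = 3·15 - (2)² = 41.
  Sigma^{-1} = (1/det) · [[d, -b], [-b, a]] = [[0.3659, -0.0488],
 [-0.0488, 0.0732]].

Step 3 — form the quadratic (x - mu)^T · Sigma^{-1} · (x - mu):
  Sigma^{-1} · (x - mu) = (0.9512, 0.0732).
  (x - mu)^T · [Sigma^{-1} · (x - mu)] = (3)·(0.9512) + (3)·(0.0732) = 3.0732.

Step 4 — take square root: d = √(3.0732) ≈ 1.753.

d(x, mu) = √(3.0732) ≈ 1.753


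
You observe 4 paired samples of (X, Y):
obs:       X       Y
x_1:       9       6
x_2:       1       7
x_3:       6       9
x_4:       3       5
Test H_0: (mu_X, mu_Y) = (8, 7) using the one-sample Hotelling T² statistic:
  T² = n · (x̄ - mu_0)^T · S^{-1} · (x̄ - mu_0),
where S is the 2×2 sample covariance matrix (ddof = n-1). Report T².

Step 1 — sample mean vector:
  mean(X) = (9 + 1 + 6 + 3) / 4 = 19/4 = 4.75
  mean(Y) = (6 + 7 + 9 + 5) / 4 = 27/4 = 6.75
  x̄ = (4.75, 6.75),  deviation x̄ - mu_0 = (4.75, 6.75) - (8, 7) = (-3.25, -0.25).

Step 2 — sample covariance matrix, S[i,j] = (1/(n-1)) · Σ_k (x_{k,i} - mean_i) · (x_{k,j} - mean_j), divisor n-1 = 3:
  S[X,X] = ((4.25)·(4.25) + (-3.75)·(-3.75) + (1.25)·(1.25) + (-1.75)·(-1.75)) / 3 = 36.75/3 = 12.25
  S[X,Y] = ((4.25)·(-0.75) + (-3.75)·(0.25) + (1.25)·(2.25) + (-1.75)·(-1.75)) / 3 = 1.75/3 = 0.5833
  S[Y,Y] = ((-0.75)·(-0.75) + (0.25)·(0.25) + (2.25)·(2.25) + (-1.75)·(-1.75)) / 3 = 8.75/3 = 2.9167
  S = [[12.25, 0.5833],
 [0.5833, 2.9167]].

Step 3 — invert S. det(S) = 12.25·2.9167 - (0.5833)² = 35.3889.
  S^{-1} = (1/det) · [[d, -b], [-b, a]] = [[0.0824, -0.0165],
 [-0.0165, 0.3462]].

Step 4 — quadratic form (x̄ - mu_0)^T · S^{-1} · (x̄ - mu_0):
  S^{-1} · (x̄ - mu_0) = (-0.2637, -0.033),
  (x̄ - mu_0)^T · [...] = (-3.25)·(-0.2637) + (-0.25)·(-0.033) = 0.8654.

Step 5 — scale by n: T² = 4 · 0.8654 = 3.4615.

T² ≈ 3.4615


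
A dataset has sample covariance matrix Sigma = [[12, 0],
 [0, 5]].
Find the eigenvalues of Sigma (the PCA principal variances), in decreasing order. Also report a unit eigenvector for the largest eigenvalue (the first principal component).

Step 1 — characteristic polynomial of 2×2 Sigma:
  det(Sigma - λI) = λ² - trace · λ + det = 0.
  trace = 12 + 5 = 17, det = 12·5 - (0)² = 60.
Step 2 — discriminant:
  Δ = trace² - 4·det = 289 - 240 = 49.
Step 3 — eigenvalues:
  λ = (trace ± √Δ)/2 = (17 ± 7)/2,
  λ_1 = 12,  λ_2 = 5.

Step 4 — unit eigenvector for λ_1: Sigma is diagonal, so its eigenvectors are the coordinate axes. λ_1 = 12 is the diagonal entry on the first coordinate axis, hence
  v_1 = (1, 0) (||v_1|| = 1).

λ_1 = 12,  λ_2 = 5;  v_1 ≈ (1, 0)


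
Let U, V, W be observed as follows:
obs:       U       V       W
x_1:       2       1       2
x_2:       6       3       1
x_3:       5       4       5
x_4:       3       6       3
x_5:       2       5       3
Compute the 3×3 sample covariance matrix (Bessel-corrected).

Step 1 — column means:
  mean(U) = (2 + 6 + 5 + 3 + 2) / 5 = 18/5 = 3.6
  mean(V) = (1 + 3 + 4 + 6 + 5) / 5 = 19/5 = 3.8
  mean(W) = (2 + 1 + 5 + 3 + 3) / 5 = 14/5 = 2.8

Step 2 — sample covariance S[i,j] = (1/(n-1)) · Σ_k (x_{k,i} - mean_i) · (x_{k,j} - mean_j), with n-1 = 4.
  S[U,U] = ((-1.6)·(-1.6) + (2.4)·(2.4) + (1.4)·(1.4) + (-0.6)·(-0.6) + (-1.6)·(-1.6)) / 4 = 13.2/4 = 3.3
  S[U,V] = ((-1.6)·(-2.8) + (2.4)·(-0.8) + (1.4)·(0.2) + (-0.6)·(2.2) + (-1.6)·(1.2)) / 4 = -0.4/4 = -0.1
  S[U,W] = ((-1.6)·(-0.8) + (2.4)·(-1.8) + (1.4)·(2.2) + (-0.6)·(0.2) + (-1.6)·(0.2)) / 4 = -0.4/4 = -0.1
  S[V,V] = ((-2.8)·(-2.8) + (-0.8)·(-0.8) + (0.2)·(0.2) + (2.2)·(2.2) + (1.2)·(1.2)) / 4 = 14.8/4 = 3.7
  S[V,W] = ((-2.8)·(-0.8) + (-0.8)·(-1.8) + (0.2)·(2.2) + (2.2)·(0.2) + (1.2)·(0.2)) / 4 = 4.8/4 = 1.2
  S[W,W] = ((-0.8)·(-0.8) + (-1.8)·(-1.8) + (2.2)·(2.2) + (0.2)·(0.2) + (0.2)·(0.2)) / 4 = 8.8/4 = 2.2

S is symmetric (S[j,i] = S[i,j]). Assembling:

S = [[3.3, -0.1, -0.1],
 [-0.1, 3.7, 1.2],
 [-0.1, 1.2, 2.2]]


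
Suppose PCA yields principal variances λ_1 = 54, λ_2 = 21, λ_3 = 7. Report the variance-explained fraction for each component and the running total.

Step 1 — total variance = trace(Sigma) = Σ λ_i = 54 + 21 + 7 = 82.

Step 2 — fraction explained by component i = λ_i / Σ λ:
  PC1: 54/82 = 0.6585
  PC2: 21/82 = 0.2561
  PC3: 7/82 = 0.0854

Step 3 — cumulative fraction after k components = (λ_1 + ... + λ_k) / Σ λ:
  k = 1: 54/82 = 0.6585
  k = 2: (54 + 21)/82 = 75/82 = 0.9146
  k = 3: (54 + 21 + 7)/82 = 82/82 = 1

Summary (fraction, with percent):

explained: PC1 0.6585 (65.85%), PC2 0.2561 (25.61%), PC3 0.0854 (8.54%);  cumulative: 0.6585, 0.9146, 1


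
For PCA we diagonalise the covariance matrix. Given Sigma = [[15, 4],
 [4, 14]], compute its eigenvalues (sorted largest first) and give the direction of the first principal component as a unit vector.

Step 1 — characteristic polynomial of 2×2 Sigma:
  det(Sigma - λI) = λ² - trace · λ + det = 0.
  trace = 15 + 14 = 29, det = 15·14 - (4)² = 194.
Step 2 — discriminant:
  Δ = trace² - 4·det = 841 - 776 = 65.
Step 3 — eigenvalues:
  λ = (trace ± √Δ)/2 = (29 ± 8.0623)/2,
  λ_1 = 18.5311,  λ_2 = 10.4689.

Step 4 — unit eigenvector for λ_1: solve (Sigma - λ_1 I)v = 0. First row:
  (15 - 18.5311)·v_x + (4)·v_y = 0, i.e. (-3.5311)·v_x + (4)·v_y = 0,
  so v ∝ (b, λ_1 - a) = (4, 3.5311) = u.
  ||u|| = √((4)² + (3.5311)²) = √(28.4689) ≈ 5.3356,
  v_1 = u/||u|| ≈ (0.7497, 0.6618) (||v_1|| = 1).

λ_1 = 18.5311,  λ_2 = 10.4689;  v_1 ≈ (0.7497, 0.6618)


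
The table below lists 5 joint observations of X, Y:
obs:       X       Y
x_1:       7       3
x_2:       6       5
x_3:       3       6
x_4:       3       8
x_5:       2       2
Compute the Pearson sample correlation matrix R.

Step 1 — column means:
  mean(X) = (7 + 6 + 3 + 3 + 2) / 5 = 21/5 = 4.2
  mean(Y) = (3 + 5 + 6 + 8 + 2) / 5 = 24/5 = 4.8

Step 2 — sample variances and covariances s[i,j] = (1/(n-1)) · Σ_k (x_{k,i} - mean_i) · (x_{k,j} - mean_j), with n-1 = 4:
  s[X,X] = ((2.8)·(2.8) + (1.8)·(1.8) + (-1.2)·(-1.2) + (-1.2)·(-1.2) + (-2.2)·(-2.2)) / 4 = 18.8/4 = 4.7
  s[X,Y] = ((2.8)·(-1.8) + (1.8)·(0.2) + (-1.2)·(1.2) + (-1.2)·(3.2) + (-2.2)·(-2.8)) / 4 = -3.8/4 = -0.95
  s[Y,Y] = ((-1.8)·(-1.8) + (0.2)·(0.2) + (1.2)·(1.2) + (3.2)·(3.2) + (-2.8)·(-2.8)) / 4 = 22.8/4 = 5.7
  Sample standard deviations s_i = √(s[i,i]):
  s(X) = √(4.7) = 2.1679
  s(Y) = √(5.7) = 2.3875

Step 3 — r_{ij} = s_{ij} / (s_i · s_j):
  r[X,X] = 1 (diagonal).
  r[X,Y] = -0.95 / (2.1679 · 2.3875) = -0.95 / 5.1759 = -0.1835
  r[Y,Y] = 1 (diagonal).

R is symmetric with unit diagonal. Assembling:

R = [[1, -0.1835],
 [-0.1835, 1]]


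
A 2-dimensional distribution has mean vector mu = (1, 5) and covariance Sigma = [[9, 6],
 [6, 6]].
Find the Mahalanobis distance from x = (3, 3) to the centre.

Step 1 — centre the observation: (x - mu) = (2, -2).

Step 2 — invert Sigma. det(Sigma) = 9·6 - (6)² = 18.
  Sigma^{-1} = (1/det) · [[d, -b], [-b, a]] = [[0.3333, -0.3333],
 [-0.3333, 0.5]].

Step 3 — form the quadratic (x - mu)^T · Sigma^{-1} · (x - mu):
  Sigma^{-1} · (x - mu) = (1.3333, -1.6667).
  (x - mu)^T · [Sigma^{-1} · (x - mu)] = (2)·(1.3333) + (-2)·(-1.6667) = 6.

Step 4 — take square root: d = √(6) ≈ 2.4495.

d(x, mu) = √(6) ≈ 2.4495


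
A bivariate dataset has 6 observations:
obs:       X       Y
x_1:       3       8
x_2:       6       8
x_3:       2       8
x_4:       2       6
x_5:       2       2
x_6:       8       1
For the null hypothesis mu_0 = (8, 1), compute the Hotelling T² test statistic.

Step 1 — sample mean vector:
  mean(X) = (3 + 6 + 2 + 2 + 2 + 8) / 6 = 23/6 = 3.8333
  mean(Y) = (8 + 8 + 8 + 6 + 2 + 1) / 6 = 33/6 = 5.5
  x̄ = (3.8333, 5.5),  deviation x̄ - mu_0 = (3.8333, 5.5) - (8, 1) = (-4.1667, 4.5).

Step 2 — sample covariance matrix, S[i,j] = (1/(n-1)) · Σ_k (x_{k,i} - mean_i) · (x_{k,j} - mean_j), divisor n-1 = 5:
  S[X,X] = ((-0.8333)·(-0.8333) + (2.1667)·(2.1667) + (-1.8333)·(-1.8333) + (-1.8333)·(-1.8333) + (-1.8333)·(-1.8333) + (4.1667)·(4.1667)) / 5 = 32.8333/5 = 6.5667
  S[X,Y] = ((-0.8333)·(2.5) + (2.1667)·(2.5) + (-1.8333)·(2.5) + (-1.8333)·(0.5) + (-1.8333)·(-3.5) + (4.1667)·(-4.5)) / 5 = -14.5/5 = -2.9
  S[Y,Y] = ((2.5)·(2.5) + (2.5)·(2.5) + (2.5)·(2.5) + (0.5)·(0.5) + (-3.5)·(-3.5) + (-4.5)·(-4.5)) / 5 = 51.5/5 = 10.3
  S = [[6.5667, -2.9],
 [-2.9, 10.3]].

Step 3 — invert S. det(S) = 6.5667·10.3 - (-2.9)² = 59.2267.
  S^{-1} = (1/det) · [[d, -b], [-b, a]] = [[0.1739, 0.049],
 [0.049, 0.1109]].

Step 4 — quadratic form (x̄ - mu_0)^T · S^{-1} · (x̄ - mu_0):
  S^{-1} · (x̄ - mu_0) = (-0.5043, 0.2949),
  (x̄ - mu_0)^T · [...] = (-4.1667)·(-0.5043) + (4.5)·(0.2949) = 3.4283.

Step 5 — scale by n: T² = 6 · 3.4283 = 20.5696.

T² ≈ 20.5696


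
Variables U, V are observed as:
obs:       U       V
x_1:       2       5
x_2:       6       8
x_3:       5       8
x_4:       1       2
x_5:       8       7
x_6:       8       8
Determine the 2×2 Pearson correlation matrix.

Step 1 — column means:
  mean(U) = (2 + 6 + 5 + 1 + 8 + 8) / 6 = 30/6 = 5
  mean(V) = (5 + 8 + 8 + 2 + 7 + 8) / 6 = 38/6 = 6.3333

Step 2 — sample variances and covariances s[i,j] = (1/(n-1)) · Σ_k (x_{k,i} - mean_i) · (x_{k,j} - mean_j), with n-1 = 5:
  s[U,U] = ((-3)·(-3) + (1)·(1) + (0)·(0) + (-4)·(-4) + (3)·(3) + (3)·(3)) / 5 = 44/5 = 8.8
  s[U,V] = ((-3)·(-1.3333) + (1)·(1.6667) + (0)·(1.6667) + (-4)·(-4.3333) + (3)·(0.6667) + (3)·(1.6667)) / 5 = 30/5 = 6
  s[V,V] = ((-1.3333)·(-1.3333) + (1.6667)·(1.6667) + (1.6667)·(1.6667) + (-4.3333)·(-4.3333) + (0.6667)·(0.6667) + (1.6667)·(1.6667)) / 5 = 29.3333/5 = 5.8667
  Sample standard deviations s_i = √(s[i,i]):
  s(U) = √(8.8) = 2.9665
  s(V) = √(5.8667) = 2.4221

Step 3 — r_{ij} = s_{ij} / (s_i · s_j):
  r[U,U] = 1 (diagonal).
  r[U,V] = 6 / (2.9665 · 2.4221) = 6 / 7.1852 = 0.8351
  r[V,V] = 1 (diagonal).

R is symmetric with unit diagonal. Assembling:

R = [[1, 0.8351],
 [0.8351, 1]]
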